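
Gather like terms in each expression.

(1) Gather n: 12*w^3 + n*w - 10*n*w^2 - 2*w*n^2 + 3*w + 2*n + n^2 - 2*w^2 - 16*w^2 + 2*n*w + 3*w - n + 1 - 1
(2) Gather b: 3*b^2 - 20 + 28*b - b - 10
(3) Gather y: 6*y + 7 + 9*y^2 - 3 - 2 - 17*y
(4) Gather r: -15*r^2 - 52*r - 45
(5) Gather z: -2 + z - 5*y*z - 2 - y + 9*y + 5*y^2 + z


(1) = n^2*(1 - 2*w) + n*(-10*w^2 + 3*w + 1) + 12*w^3 - 18*w^2 + 6*w
(2) = 3*b^2 + 27*b - 30
(3) = 9*y^2 - 11*y + 2
(4) = -15*r^2 - 52*r - 45
(5) = 5*y^2 + 8*y + z*(2 - 5*y) - 4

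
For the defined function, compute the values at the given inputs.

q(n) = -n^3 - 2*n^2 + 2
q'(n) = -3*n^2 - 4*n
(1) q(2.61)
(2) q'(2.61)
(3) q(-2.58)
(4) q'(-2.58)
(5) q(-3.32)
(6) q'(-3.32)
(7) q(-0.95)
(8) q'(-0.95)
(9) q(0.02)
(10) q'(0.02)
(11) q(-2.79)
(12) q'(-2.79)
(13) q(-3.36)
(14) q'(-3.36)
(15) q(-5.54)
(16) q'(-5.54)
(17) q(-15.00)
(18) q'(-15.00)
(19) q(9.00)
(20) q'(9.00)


(1) = -29.40
(2) = -30.88
(3) = 5.86
(4) = -9.65
(5) = 16.55
(6) = -19.79
(7) = 1.05
(8) = 1.09
(9) = 2.00
(10) = -0.08
(11) = 8.15
(12) = -12.19
(13) = 17.35
(14) = -20.43
(15) = 110.65
(16) = -69.91
(17) = 2927.00
(18) = -615.00
(19) = -889.00
(20) = -279.00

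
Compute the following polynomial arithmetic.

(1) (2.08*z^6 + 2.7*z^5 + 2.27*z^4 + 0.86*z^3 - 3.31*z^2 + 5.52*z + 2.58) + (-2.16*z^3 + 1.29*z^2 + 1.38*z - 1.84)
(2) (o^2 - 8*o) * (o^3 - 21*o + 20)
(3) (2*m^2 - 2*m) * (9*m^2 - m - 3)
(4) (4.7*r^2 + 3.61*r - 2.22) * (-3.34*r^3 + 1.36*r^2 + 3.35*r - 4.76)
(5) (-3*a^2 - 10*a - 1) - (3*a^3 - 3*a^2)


(1) = 2.08*z^6 + 2.7*z^5 + 2.27*z^4 - 1.3*z^3 - 2.02*z^2 + 6.9*z + 0.74
(2) = o^5 - 8*o^4 - 21*o^3 + 188*o^2 - 160*o
(3) = 18*m^4 - 20*m^3 - 4*m^2 + 6*m
(4) = -15.698*r^5 - 5.6654*r^4 + 28.0694*r^3 - 13.2977*r^2 - 24.6206*r + 10.5672
(5) = -3*a^3 - 10*a - 1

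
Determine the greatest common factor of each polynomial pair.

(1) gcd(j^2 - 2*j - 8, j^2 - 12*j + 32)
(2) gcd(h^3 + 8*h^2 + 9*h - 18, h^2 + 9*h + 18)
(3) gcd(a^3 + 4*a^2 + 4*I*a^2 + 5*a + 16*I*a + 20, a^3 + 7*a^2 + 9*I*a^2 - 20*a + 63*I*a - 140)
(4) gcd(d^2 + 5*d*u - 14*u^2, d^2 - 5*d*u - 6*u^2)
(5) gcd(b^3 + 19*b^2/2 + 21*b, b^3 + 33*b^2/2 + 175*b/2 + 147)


(1) = gcd((j - 4)*(j + 2), (j - 8)*(j - 4)) = j - 4
(2) = gcd((h - 1)*(h + 3)*(h + 6), (h + 3)*(h + 6)) = h^2 + 9*h + 18
(3) = gcd((a + 4)*(a - I)*(a + 5*I), (a + 7)*(a + 4*I)*(a + 5*I)) = a + 5*I
(4) = 1
(5) = b^2 + 19*b/2 + 21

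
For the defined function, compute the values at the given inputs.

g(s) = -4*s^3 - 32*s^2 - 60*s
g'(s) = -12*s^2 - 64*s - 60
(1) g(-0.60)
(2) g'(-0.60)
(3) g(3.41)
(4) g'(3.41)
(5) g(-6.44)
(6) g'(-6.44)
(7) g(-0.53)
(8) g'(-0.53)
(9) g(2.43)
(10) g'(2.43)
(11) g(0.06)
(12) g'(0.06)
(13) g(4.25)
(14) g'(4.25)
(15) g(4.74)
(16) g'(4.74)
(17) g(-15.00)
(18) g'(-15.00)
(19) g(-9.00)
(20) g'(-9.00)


(1) = 25.34
(2) = -25.92
(3) = -735.31
(4) = -417.78
(5) = 127.60
(6) = -145.52
(7) = 23.41
(8) = -29.45
(9) = -392.15
(10) = -286.38
(11) = -3.72
(12) = -63.88
(13) = -1140.06
(14) = -548.75
(15) = -1429.35
(16) = -632.97
(17) = 7200.00
(18) = -1800.00
(19) = 864.00
(20) = -456.00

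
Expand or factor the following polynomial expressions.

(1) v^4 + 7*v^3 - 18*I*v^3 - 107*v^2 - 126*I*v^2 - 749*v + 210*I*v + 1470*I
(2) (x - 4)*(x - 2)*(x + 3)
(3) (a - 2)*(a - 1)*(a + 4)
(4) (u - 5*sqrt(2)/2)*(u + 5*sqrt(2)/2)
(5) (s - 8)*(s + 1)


(1) = (v + 7)*(v - 7*I)*(v - 6*I)*(v - 5*I)
(2) = x^3 - 3*x^2 - 10*x + 24
(3) = a^3 + a^2 - 10*a + 8
(4) = u^2 - 25/2
(5) = s^2 - 7*s - 8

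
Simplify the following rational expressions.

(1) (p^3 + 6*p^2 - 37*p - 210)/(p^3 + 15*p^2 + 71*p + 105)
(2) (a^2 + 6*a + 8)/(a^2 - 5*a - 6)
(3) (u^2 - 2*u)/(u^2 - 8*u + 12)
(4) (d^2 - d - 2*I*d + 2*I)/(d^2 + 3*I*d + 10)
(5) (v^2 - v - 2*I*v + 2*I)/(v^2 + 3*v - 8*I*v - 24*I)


(1) = (p - 6)/(p + 3)
(2) = (a^2 + 6*a + 8)/(a^2 - 5*a - 6)
(3) = u/(u - 6)
(4) = (d - 1)/(d + 5*I)
(5) = (v^2 + v*(-1 - 2*I) + 2*I)/(v^2 + v*(3 - 8*I) - 24*I)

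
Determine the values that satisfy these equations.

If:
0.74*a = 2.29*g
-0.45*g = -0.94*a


Then:
a = 0.00
g = 0.00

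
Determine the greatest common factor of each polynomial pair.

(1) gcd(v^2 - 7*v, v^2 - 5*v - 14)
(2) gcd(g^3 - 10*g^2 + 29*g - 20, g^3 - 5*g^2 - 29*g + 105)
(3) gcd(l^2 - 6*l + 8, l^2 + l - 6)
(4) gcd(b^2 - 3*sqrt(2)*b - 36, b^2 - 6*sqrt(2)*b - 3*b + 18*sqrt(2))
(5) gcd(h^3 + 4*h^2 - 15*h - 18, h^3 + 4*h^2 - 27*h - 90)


(1) = v - 7
(2) = 1
(3) = l - 2
(4) = gcd((b - 6*sqrt(2))*(b + 3*sqrt(2)), (b - 3)*(b - 6*sqrt(2))) = b - 6*sqrt(2)
(5) = h + 6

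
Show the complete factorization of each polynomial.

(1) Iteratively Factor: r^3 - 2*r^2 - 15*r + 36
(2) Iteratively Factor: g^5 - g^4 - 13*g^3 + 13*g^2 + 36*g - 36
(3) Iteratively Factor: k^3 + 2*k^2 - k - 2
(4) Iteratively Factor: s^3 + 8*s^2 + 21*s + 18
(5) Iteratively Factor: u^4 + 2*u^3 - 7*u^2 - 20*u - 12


(1) = (r + 4)*(r^2 - 6*r + 9) = (r - 3)*(r + 4)*(r - 3)
(2) = (g - 2)*(g^4 + g^3 - 11*g^2 - 9*g + 18) = (g - 2)*(g + 2)*(g^3 - g^2 - 9*g + 9) = (g - 3)*(g - 2)*(g + 2)*(g^2 + 2*g - 3) = (g - 3)*(g - 2)*(g - 1)*(g + 2)*(g + 3)
(3) = (k - 1)*(k^2 + 3*k + 2) = (k - 1)*(k + 1)*(k + 2)
(4) = (s + 3)*(s^2 + 5*s + 6) = (s + 3)^2*(s + 2)
(5) = (u + 2)*(u^3 - 7*u - 6) = (u - 3)*(u + 2)*(u^2 + 3*u + 2) = (u - 3)*(u + 1)*(u + 2)*(u + 2)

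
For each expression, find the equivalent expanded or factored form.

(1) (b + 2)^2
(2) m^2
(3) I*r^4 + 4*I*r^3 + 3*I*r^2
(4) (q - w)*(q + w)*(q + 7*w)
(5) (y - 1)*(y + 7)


(1) = b^2 + 4*b + 4
(2) = m^2
(3) = r^2*(r + 3)*(I*r + I)
(4) = q^3 + 7*q^2*w - q*w^2 - 7*w^3
(5) = y^2 + 6*y - 7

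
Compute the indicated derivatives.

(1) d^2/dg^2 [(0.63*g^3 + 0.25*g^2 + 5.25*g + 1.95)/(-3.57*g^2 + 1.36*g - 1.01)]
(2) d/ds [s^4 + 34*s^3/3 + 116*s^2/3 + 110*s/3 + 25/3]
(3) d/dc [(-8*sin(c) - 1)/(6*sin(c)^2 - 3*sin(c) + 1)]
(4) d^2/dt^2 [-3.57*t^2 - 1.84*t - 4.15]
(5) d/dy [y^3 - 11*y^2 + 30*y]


(1) = (-134.036364*g^3 - 138.514572*g^2 + 166.529412*g - 8.08406)/(45.499293*g^6 - 51.999192*g^5 + 58.426263*g^4 - 31.937968*g^3 + 16.529559*g^2 - 4.162008*g + 1.030301)
(2) = 4*s^3 + 34*s^2 + 232*s/3 + 110/3
(3) = (48*sin(c)^2 + 12*sin(c) - 11)*cos(c)/(6*sin(c)^2 - 3*sin(c) + 1)^2
(4) = -7.14000000000000
(5) = 3*y^2 - 22*y + 30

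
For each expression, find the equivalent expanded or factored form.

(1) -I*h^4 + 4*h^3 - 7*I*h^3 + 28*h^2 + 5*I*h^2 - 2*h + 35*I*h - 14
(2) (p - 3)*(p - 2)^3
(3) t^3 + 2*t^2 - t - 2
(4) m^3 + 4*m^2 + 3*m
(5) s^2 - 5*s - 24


(1) = (h + 7)*(h + I)*(h + 2*I)*(-I*h + 1)
(2) = p^4 - 9*p^3 + 30*p^2 - 44*p + 24
(3) = (t - 1)*(t + 1)*(t + 2)
(4) = m*(m + 1)*(m + 3)
(5) = (s - 8)*(s + 3)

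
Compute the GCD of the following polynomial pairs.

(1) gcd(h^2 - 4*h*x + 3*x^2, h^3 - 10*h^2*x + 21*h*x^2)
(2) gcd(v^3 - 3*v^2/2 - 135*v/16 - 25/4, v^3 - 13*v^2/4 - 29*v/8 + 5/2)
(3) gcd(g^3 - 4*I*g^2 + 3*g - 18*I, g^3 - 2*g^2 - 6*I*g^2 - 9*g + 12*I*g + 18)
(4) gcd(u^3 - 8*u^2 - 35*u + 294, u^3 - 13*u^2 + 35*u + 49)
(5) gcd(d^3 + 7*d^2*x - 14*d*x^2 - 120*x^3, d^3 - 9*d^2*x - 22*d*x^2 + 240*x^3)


(1) = -h + 3*x
(2) = v^2 - 11*v/4 - 5
(3) = gcd((g - 3*I)^2*(g + 2*I), (g - 2)*(g - 3*I)^2) = g^2 - 6*I*g - 9
(4) = gcd((u - 7)^2*(u + 6), (u - 7)^2*(u + 1)) = u^2 - 14*u + 49
(5) = d + 5*x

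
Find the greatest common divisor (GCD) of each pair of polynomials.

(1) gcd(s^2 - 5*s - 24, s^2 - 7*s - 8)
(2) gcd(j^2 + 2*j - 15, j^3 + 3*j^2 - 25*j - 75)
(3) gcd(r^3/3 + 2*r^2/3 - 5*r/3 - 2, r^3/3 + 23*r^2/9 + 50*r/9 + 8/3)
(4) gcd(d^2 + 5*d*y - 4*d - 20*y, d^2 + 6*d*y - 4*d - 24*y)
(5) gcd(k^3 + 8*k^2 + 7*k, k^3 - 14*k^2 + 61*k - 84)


(1) = gcd((s - 8)*(s + 3), (s - 8)*(s + 1)) = s - 8
(2) = j + 5
(3) = gcd((r/3 + 1)*(r - 2)*(r + 1), (r/3 + 1)*(r + 2/3)*(r + 4)) = r + 3
(4) = d - 4
(5) = 1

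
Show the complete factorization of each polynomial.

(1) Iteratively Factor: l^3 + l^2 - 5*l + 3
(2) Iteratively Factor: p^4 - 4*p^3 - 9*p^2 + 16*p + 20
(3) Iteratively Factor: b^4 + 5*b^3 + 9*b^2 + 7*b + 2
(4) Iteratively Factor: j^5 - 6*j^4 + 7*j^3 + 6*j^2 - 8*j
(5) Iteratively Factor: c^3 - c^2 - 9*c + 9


(1) = (l - 1)*(l^2 + 2*l - 3) = (l - 1)*(l + 3)*(l - 1)
(2) = (p - 5)*(p^3 + p^2 - 4*p - 4) = (p - 5)*(p + 1)*(p^2 - 4) = (p - 5)*(p + 1)*(p + 2)*(p - 2)
(3) = (b + 2)*(b^3 + 3*b^2 + 3*b + 1) = (b + 1)*(b + 2)*(b^2 + 2*b + 1) = (b + 1)^2*(b + 2)*(b + 1)
(4) = (j + 1)*(j^4 - 7*j^3 + 14*j^2 - 8*j) = (j - 1)*(j + 1)*(j^3 - 6*j^2 + 8*j) = j*(j - 1)*(j + 1)*(j^2 - 6*j + 8) = j*(j - 4)*(j - 1)*(j + 1)*(j - 2)
(5) = (c - 3)*(c^2 + 2*c - 3) = (c - 3)*(c - 1)*(c + 3)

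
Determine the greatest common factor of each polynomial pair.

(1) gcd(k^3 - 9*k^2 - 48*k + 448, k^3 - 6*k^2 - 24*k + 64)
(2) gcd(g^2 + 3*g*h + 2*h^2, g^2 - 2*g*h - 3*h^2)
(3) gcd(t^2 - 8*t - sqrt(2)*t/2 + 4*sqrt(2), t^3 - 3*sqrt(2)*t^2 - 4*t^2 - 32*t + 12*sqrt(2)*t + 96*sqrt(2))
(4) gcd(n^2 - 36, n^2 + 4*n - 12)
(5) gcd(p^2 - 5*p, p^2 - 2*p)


(1) = k - 8
(2) = g + h
(3) = t - 8
(4) = gcd((n - 6)*(n + 6), (n - 2)*(n + 6)) = n + 6
(5) = p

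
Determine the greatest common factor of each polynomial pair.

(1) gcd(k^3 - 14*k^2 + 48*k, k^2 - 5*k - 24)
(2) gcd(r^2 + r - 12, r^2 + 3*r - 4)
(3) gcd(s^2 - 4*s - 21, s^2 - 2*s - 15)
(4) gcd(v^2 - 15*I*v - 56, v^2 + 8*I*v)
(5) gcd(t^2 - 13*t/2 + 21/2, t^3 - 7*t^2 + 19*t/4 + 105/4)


(1) = k - 8
(2) = gcd((r - 3)*(r + 4), (r - 1)*(r + 4)) = r + 4
(3) = s + 3
(4) = gcd((v - 8*I)*(v - 7*I), v*(v + 8*I)) = 1
(5) = t - 7/2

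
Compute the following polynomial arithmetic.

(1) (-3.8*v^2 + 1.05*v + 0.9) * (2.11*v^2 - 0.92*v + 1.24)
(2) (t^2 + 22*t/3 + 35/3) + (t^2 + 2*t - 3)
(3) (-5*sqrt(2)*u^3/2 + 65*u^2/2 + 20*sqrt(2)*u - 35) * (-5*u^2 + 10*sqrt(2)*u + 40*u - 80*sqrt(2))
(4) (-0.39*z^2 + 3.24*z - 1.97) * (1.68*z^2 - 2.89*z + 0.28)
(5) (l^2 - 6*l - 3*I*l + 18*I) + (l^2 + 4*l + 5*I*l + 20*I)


(1) = -8.018*v^4 + 5.7115*v^3 - 3.779*v^2 + 0.474*v + 1.116
(2) = 2*t^2 + 28*t/3 + 26/3
(3) = 25*sqrt(2)*u^5/2 - 425*u^4/2 - 100*sqrt(2)*u^4 + 225*sqrt(2)*u^3 + 1700*u^3 - 1800*sqrt(2)*u^2 + 575*u^2 - 4600*u - 350*sqrt(2)*u + 2800*sqrt(2)
(4) = -0.6552*z^4 + 6.5703*z^3 - 12.7824*z^2 + 6.6005*z - 0.5516
(5) = 2*l^2 - 2*l + 2*I*l + 38*I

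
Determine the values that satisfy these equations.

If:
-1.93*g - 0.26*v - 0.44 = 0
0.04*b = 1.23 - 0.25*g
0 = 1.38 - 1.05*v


Then:
b = 33.28
g = -0.41
v = 1.31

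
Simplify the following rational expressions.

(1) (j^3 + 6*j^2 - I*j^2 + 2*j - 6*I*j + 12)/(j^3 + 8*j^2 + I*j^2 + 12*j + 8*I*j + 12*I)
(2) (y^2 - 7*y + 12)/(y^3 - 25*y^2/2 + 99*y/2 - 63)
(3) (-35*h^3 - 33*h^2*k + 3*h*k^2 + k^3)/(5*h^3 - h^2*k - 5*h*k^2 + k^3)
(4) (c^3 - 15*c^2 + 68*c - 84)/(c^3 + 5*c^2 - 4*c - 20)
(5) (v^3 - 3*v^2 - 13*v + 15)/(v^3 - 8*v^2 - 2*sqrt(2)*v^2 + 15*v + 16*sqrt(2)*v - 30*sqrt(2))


(1) = (j - 2*I)/(j + 2)
(2) = (2*y - 8)/(2*y^2 - 19*y + 42)
(3) = (-7*h - k)/(h - k)
(4) = (c^2 - 13*c + 42)/(c^2 + 7*c + 10)
(5) = (v^2 + 2*v - 3)/(v^2 + v*(-3 - 2*sqrt(2)) + 6*sqrt(2))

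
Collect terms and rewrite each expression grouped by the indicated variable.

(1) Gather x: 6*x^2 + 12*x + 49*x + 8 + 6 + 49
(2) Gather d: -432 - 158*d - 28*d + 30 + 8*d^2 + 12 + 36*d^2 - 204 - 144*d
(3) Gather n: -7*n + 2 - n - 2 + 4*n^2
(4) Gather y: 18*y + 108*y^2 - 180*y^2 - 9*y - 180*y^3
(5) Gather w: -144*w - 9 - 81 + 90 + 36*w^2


(1) = 6*x^2 + 61*x + 63
(2) = 44*d^2 - 330*d - 594
(3) = 4*n^2 - 8*n
(4) = -180*y^3 - 72*y^2 + 9*y
(5) = 36*w^2 - 144*w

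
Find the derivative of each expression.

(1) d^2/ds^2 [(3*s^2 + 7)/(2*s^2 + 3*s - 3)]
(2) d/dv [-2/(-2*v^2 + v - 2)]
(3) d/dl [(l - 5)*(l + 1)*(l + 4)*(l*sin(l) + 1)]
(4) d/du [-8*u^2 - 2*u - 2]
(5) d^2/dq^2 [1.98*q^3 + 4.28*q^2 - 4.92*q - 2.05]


(1) = 12*(-3*s^3 + 23*s^2 + 21*s + 22)/(8*s^6 + 36*s^5 + 18*s^4 - 81*s^3 - 27*s^2 + 81*s - 27)
(2) = 2*(1 - 4*v)/(2*v^2 - v + 2)^2
(3) = l^4*cos(l) + 4*l^3*sin(l) - 21*l^2*cos(l) + 3*l^2 - 42*l*sin(l) - 20*l*cos(l) - 20*sin(l) - 21
(4) = -16*u - 2
(5) = 11.88*q + 8.56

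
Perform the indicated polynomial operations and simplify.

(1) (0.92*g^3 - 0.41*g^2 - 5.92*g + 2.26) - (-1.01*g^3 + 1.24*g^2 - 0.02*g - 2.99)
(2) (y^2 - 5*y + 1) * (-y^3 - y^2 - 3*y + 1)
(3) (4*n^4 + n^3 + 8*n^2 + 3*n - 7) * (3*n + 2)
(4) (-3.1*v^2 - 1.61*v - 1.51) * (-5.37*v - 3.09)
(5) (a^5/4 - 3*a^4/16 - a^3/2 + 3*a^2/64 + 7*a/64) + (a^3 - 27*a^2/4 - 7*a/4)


(1) = 1.93*g^3 - 1.65*g^2 - 5.9*g + 5.25
(2) = -y^5 + 4*y^4 + y^3 + 15*y^2 - 8*y + 1
(3) = 12*n^5 + 11*n^4 + 26*n^3 + 25*n^2 - 15*n - 14
(4) = 16.647*v^3 + 18.2247*v^2 + 13.0836*v + 4.6659
(5) = a^5/4 - 3*a^4/16 + a^3/2 - 429*a^2/64 - 105*a/64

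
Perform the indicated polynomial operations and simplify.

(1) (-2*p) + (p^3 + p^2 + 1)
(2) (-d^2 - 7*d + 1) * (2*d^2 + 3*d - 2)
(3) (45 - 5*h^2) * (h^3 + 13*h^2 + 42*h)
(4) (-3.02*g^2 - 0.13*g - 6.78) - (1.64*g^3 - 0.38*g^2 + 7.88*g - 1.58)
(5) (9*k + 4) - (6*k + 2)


(1) = p^3 + p^2 - 2*p + 1
(2) = -2*d^4 - 17*d^3 - 17*d^2 + 17*d - 2
(3) = -5*h^5 - 65*h^4 - 165*h^3 + 585*h^2 + 1890*h
(4) = -1.64*g^3 - 2.64*g^2 - 8.01*g - 5.2
(5) = 3*k + 2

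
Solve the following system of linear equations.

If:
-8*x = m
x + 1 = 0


Then:
m = 8
x = -1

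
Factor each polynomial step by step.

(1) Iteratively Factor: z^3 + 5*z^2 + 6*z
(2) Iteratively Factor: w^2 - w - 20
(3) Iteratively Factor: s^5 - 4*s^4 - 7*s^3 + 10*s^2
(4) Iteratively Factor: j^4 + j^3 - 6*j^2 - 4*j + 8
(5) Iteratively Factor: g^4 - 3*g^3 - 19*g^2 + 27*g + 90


(1) = (z + 2)*(z^2 + 3*z) = (z + 2)*(z + 3)*(z)
(2) = (w + 4)*(w - 5)
(3) = (s + 2)*(s^4 - 6*s^3 + 5*s^2) = s*(s + 2)*(s^3 - 6*s^2 + 5*s) = s*(s - 5)*(s + 2)*(s^2 - s) = s^2*(s - 5)*(s + 2)*(s - 1)
(4) = (j - 1)*(j^3 + 2*j^2 - 4*j - 8) = (j - 2)*(j - 1)*(j^2 + 4*j + 4) = (j - 2)*(j - 1)*(j + 2)*(j + 2)
(5) = (g - 5)*(g^3 + 2*g^2 - 9*g - 18) = (g - 5)*(g + 3)*(g^2 - g - 6) = (g - 5)*(g + 2)*(g + 3)*(g - 3)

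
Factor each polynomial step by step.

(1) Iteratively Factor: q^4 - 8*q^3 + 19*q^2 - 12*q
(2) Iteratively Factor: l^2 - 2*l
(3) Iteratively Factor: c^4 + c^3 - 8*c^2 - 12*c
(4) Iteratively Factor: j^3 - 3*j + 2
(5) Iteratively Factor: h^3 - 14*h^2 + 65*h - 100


(1) = (q)*(q^3 - 8*q^2 + 19*q - 12) = q*(q - 1)*(q^2 - 7*q + 12) = q*(q - 3)*(q - 1)*(q - 4)
(2) = (l - 2)*(l)
(3) = (c)*(c^3 + c^2 - 8*c - 12) = c*(c + 2)*(c^2 - c - 6) = c*(c + 2)^2*(c - 3)
(4) = (j + 2)*(j^2 - 2*j + 1) = (j - 1)*(j + 2)*(j - 1)
(5) = (h - 4)*(h^2 - 10*h + 25) = (h - 5)*(h - 4)*(h - 5)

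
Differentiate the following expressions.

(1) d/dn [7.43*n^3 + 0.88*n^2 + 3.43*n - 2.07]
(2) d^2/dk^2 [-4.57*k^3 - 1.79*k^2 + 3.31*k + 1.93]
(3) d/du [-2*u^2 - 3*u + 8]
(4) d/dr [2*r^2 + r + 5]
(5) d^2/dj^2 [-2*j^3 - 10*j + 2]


(1) = 22.29*n^2 + 1.76*n + 3.43
(2) = -27.42*k - 3.58
(3) = -4*u - 3
(4) = 4*r + 1
(5) = -12*j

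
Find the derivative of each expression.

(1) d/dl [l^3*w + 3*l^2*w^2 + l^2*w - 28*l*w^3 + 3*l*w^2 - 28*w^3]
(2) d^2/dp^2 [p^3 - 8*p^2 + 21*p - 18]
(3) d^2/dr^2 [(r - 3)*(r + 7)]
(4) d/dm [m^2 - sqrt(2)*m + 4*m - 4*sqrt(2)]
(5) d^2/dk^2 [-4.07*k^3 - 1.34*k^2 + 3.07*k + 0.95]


(1) = w*(3*l^2 + 6*l*w + 2*l - 28*w^2 + 3*w)
(2) = 6*p - 16
(3) = 2
(4) = 2*m - sqrt(2) + 4
(5) = -24.42*k - 2.68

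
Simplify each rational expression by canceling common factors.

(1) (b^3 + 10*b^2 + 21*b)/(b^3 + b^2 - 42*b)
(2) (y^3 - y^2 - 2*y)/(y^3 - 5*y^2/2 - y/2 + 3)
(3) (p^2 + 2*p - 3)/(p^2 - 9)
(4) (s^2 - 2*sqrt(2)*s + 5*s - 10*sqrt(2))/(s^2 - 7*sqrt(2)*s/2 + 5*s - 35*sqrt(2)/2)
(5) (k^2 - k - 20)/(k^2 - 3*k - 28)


(1) = (b + 3)/(b - 6)
(2) = 2*y/(2*y - 3)
(3) = (p - 1)/(p - 3)
(4) = (2*s - 4*sqrt(2))/(2*s - 7*sqrt(2))
(5) = (k - 5)/(k - 7)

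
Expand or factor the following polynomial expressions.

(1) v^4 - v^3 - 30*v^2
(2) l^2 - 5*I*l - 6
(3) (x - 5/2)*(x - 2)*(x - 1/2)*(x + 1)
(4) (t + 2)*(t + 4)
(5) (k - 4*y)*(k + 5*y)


(1) = v^2*(v - 6)*(v + 5)
(2) = (l - 3*I)*(l - 2*I)
(3) = x^4 - 4*x^3 + 9*x^2/4 + 19*x/4 - 5/2
(4) = t^2 + 6*t + 8
(5) = k^2 + k*y - 20*y^2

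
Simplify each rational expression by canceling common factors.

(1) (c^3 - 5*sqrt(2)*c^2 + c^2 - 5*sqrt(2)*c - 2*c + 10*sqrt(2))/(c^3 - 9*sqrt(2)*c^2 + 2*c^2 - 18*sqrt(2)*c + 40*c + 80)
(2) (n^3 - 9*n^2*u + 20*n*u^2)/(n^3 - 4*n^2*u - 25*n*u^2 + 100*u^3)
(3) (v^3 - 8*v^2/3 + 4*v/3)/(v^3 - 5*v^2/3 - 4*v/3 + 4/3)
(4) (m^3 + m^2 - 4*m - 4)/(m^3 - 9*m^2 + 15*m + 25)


(1) = (c - 1)/(c - 4*sqrt(2))
(2) = n/(n + 5*u)
(3) = v/(v + 1)
(4) = (m^2 - 4)/(m^2 - 10*m + 25)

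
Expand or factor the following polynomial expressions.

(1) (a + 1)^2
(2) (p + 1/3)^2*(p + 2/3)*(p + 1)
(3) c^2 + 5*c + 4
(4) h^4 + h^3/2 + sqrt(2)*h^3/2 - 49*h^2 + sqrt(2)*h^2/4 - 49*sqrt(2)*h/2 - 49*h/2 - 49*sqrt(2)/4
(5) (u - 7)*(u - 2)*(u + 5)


(1) = a^2 + 2*a + 1
(2) = p^4 + 7*p^3/3 + 17*p^2/9 + 17*p/27 + 2/27
(3) = (c + 1)*(c + 4)
(4) = (h - 7)*(h + 1/2)*(h + 7)*(h + sqrt(2)/2)
(5) = u^3 - 4*u^2 - 31*u + 70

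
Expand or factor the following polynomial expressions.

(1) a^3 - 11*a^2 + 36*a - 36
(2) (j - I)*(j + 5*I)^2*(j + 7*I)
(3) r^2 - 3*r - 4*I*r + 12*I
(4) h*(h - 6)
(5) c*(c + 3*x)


(1) = (a - 6)*(a - 3)*(a - 2)
(2) = j^4 + 16*I*j^3 - 78*j^2 - 80*I*j - 175
(3) = (r - 3)*(r - 4*I)
(4) = h^2 - 6*h
(5) = c^2 + 3*c*x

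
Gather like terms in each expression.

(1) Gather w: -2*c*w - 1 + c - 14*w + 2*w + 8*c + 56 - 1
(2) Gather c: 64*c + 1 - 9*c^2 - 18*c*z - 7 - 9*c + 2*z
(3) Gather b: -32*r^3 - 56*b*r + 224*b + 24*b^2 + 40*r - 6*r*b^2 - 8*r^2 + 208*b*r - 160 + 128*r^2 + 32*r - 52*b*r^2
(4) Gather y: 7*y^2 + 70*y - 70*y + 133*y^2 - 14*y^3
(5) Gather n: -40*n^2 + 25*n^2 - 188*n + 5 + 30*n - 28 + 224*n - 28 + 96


(1) = 9*c + w*(-2*c - 12) + 54
(2) = -9*c^2 + c*(55 - 18*z) + 2*z - 6
(3) = b^2*(24 - 6*r) + b*(-52*r^2 + 152*r + 224) - 32*r^3 + 120*r^2 + 72*r - 160
(4) = -14*y^3 + 140*y^2
(5) = -15*n^2 + 66*n + 45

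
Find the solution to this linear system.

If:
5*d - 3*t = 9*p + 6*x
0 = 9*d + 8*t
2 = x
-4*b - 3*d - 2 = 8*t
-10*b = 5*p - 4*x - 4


Then:
b = 3697/2830
d = 1704/1415
p = -301/1415
t = -1917/1415
x = 2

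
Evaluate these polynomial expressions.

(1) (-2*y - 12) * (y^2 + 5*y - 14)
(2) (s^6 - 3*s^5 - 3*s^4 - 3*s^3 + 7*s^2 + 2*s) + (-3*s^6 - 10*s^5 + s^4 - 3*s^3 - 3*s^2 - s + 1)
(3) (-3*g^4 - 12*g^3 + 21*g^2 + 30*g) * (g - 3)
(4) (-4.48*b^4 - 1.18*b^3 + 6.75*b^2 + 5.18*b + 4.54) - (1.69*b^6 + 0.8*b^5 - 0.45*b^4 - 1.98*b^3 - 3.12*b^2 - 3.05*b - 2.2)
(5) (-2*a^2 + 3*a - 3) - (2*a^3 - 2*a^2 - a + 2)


(1) = -2*y^3 - 22*y^2 - 32*y + 168
(2) = -2*s^6 - 13*s^5 - 2*s^4 - 6*s^3 + 4*s^2 + s + 1
(3) = -3*g^5 - 3*g^4 + 57*g^3 - 33*g^2 - 90*g
(4) = -1.69*b^6 - 0.8*b^5 - 4.03*b^4 + 0.8*b^3 + 9.87*b^2 + 8.23*b + 6.74
(5) = -2*a^3 + 4*a - 5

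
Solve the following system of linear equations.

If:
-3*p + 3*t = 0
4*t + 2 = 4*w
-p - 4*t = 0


Then:
p = 0
t = 0
w = 1/2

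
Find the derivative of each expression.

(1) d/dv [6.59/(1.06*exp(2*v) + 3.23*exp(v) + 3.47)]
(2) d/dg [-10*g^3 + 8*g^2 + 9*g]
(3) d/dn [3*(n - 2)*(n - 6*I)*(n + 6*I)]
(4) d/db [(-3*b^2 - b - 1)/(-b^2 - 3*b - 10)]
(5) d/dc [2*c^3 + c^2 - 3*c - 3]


(1) = (-13.9708*exp(v) - 21.2857)*exp(v)/(1.06*exp(2*v) + 3.23*exp(v) + 3.47)^2
(2) = -30*g^2 + 16*g + 9
(3) = 9*n^2 - 12*n + 108
(4) = (8*b^2 + 58*b + 7)/(b^4 + 6*b^3 + 29*b^2 + 60*b + 100)
(5) = 6*c^2 + 2*c - 3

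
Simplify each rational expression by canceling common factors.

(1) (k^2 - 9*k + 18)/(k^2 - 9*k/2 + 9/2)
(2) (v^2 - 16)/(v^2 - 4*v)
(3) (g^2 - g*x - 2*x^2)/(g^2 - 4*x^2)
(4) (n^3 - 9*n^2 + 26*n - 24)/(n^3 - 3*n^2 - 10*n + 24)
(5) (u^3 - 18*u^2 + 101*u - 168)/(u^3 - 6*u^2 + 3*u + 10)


(1) = (2*k - 12)/(2*k - 3)
(2) = (v + 4)/v
(3) = (g + x)/(g + 2*x)
(4) = (n - 3)/(n + 3)
(5) = (u^3 - 18*u^2 + 101*u - 168)/(u^3 - 6*u^2 + 3*u + 10)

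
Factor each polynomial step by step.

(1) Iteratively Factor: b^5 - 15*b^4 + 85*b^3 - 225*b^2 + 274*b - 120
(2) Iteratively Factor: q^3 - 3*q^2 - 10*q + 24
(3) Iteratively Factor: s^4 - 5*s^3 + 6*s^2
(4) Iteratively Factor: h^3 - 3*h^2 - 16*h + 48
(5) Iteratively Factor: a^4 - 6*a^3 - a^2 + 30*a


(1) = (b - 3)*(b^4 - 12*b^3 + 49*b^2 - 78*b + 40) = (b - 5)*(b - 3)*(b^3 - 7*b^2 + 14*b - 8) = (b - 5)*(b - 3)*(b - 2)*(b^2 - 5*b + 4) = (b - 5)*(b - 3)*(b - 2)*(b - 1)*(b - 4)
(2) = (q - 2)*(q^2 - q - 12) = (q - 4)*(q - 2)*(q + 3)
(3) = (s)*(s^3 - 5*s^2 + 6*s) = s*(s - 3)*(s^2 - 2*s) = s*(s - 3)*(s - 2)*(s)
(4) = (h - 3)*(h^2 - 16) = (h - 3)*(h + 4)*(h - 4)
(5) = (a)*(a^3 - 6*a^2 - a + 30) = a*(a - 3)*(a^2 - 3*a - 10) = a*(a - 5)*(a - 3)*(a + 2)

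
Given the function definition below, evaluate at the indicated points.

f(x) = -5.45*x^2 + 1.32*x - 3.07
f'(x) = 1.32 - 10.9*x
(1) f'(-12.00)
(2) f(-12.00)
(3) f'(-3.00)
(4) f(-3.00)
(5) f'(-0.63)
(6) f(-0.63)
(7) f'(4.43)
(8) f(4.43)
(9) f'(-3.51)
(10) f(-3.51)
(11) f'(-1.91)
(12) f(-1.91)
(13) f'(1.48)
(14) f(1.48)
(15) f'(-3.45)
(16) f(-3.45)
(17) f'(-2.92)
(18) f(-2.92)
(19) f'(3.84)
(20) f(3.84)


(1) = 132.12
(2) = -803.71
(3) = 34.02
(4) = -56.08
(5) = 8.19
(6) = -6.06
(7) = -46.97
(8) = -104.18
(9) = 39.58
(10) = -74.85
(11) = 22.14
(12) = -25.47
(13) = -14.81
(14) = -13.05
(15) = 38.93
(16) = -72.49
(17) = 33.15
(18) = -53.39
(19) = -40.54
(20) = -78.36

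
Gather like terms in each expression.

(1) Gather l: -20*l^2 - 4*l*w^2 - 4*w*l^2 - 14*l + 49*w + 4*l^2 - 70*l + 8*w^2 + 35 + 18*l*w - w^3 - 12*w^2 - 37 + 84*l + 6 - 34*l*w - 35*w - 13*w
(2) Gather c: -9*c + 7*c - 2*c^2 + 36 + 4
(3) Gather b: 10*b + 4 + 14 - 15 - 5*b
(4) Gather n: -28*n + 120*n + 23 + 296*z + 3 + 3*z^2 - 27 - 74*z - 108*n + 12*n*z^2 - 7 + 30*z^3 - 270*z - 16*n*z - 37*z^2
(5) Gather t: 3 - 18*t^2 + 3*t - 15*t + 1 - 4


(1) = l^2*(-4*w - 16) + l*(-4*w^2 - 16*w) - w^3 - 4*w^2 + w + 4
(2) = -2*c^2 - 2*c + 40
(3) = 5*b + 3
(4) = n*(12*z^2 - 16*z - 16) + 30*z^3 - 34*z^2 - 48*z - 8
(5) = -18*t^2 - 12*t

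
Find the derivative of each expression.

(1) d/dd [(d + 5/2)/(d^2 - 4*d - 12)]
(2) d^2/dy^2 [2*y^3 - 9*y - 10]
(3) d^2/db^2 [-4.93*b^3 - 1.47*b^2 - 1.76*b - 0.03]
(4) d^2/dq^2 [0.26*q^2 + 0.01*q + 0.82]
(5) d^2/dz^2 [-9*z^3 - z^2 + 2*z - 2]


(1) = (d^2 - 4*d - (d - 2)*(2*d + 5) - 12)/(-d^2 + 4*d + 12)^2
(2) = 12*y
(3) = -29.58*b - 2.94
(4) = 0.520000000000000
(5) = -54*z - 2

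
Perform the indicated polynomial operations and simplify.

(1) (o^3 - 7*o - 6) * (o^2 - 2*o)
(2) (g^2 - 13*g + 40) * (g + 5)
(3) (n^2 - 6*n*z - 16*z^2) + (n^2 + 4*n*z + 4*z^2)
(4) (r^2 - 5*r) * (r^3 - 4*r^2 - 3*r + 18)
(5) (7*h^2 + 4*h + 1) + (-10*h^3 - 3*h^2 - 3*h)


(1) = o^5 - 2*o^4 - 7*o^3 + 8*o^2 + 12*o
(2) = g^3 - 8*g^2 - 25*g + 200
(3) = 2*n^2 - 2*n*z - 12*z^2
(4) = r^5 - 9*r^4 + 17*r^3 + 33*r^2 - 90*r
(5) = -10*h^3 + 4*h^2 + h + 1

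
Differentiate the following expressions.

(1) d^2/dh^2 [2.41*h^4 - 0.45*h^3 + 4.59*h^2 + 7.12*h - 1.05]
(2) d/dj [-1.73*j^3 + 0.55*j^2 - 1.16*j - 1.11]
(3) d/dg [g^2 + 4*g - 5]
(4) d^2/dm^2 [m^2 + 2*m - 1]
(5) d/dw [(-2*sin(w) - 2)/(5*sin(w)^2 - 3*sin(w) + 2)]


(1) = 28.92*h^2 - 2.7*h + 9.18
(2) = -5.19*j^2 + 1.1*j - 1.16
(3) = 2*g + 4
(4) = 2
(5) = 10*(2*sin(w) - cos(w)^2)*cos(w)/(5*sin(w)^2 - 3*sin(w) + 2)^2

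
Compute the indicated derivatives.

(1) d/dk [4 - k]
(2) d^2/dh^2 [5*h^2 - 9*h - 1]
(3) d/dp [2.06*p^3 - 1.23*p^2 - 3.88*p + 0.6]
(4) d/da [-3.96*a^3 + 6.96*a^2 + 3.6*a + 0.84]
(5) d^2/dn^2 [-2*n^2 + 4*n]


(1) = -1
(2) = 10
(3) = 6.18*p^2 - 2.46*p - 3.88
(4) = -11.88*a^2 + 13.92*a + 3.6
(5) = -4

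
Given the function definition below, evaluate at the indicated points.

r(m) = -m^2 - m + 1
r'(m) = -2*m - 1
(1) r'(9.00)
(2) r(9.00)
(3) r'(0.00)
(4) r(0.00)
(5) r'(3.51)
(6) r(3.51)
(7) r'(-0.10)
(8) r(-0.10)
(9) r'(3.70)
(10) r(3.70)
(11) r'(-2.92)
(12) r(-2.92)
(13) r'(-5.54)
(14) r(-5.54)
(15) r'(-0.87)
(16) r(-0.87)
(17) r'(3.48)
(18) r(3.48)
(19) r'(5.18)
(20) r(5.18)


(1) = -19.00
(2) = -89.00
(3) = -1.00
(4) = 1.00
(5) = -8.02
(6) = -14.83
(7) = -0.80
(8) = 1.09
(9) = -8.40
(10) = -16.39
(11) = 4.84
(12) = -4.61
(13) = 10.08
(14) = -24.15
(15) = 0.74
(16) = 1.11
(17) = -7.96
(18) = -14.59
(19) = -11.36
(20) = -31.01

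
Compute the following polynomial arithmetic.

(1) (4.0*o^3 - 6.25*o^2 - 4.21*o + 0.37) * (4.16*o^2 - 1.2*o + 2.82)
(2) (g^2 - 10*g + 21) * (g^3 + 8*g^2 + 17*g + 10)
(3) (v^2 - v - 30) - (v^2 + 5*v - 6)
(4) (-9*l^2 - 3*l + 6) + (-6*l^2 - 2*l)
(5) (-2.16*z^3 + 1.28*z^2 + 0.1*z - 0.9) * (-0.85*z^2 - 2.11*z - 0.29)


(1) = 16.64*o^5 - 30.8*o^4 + 1.2664*o^3 - 11.0338*o^2 - 12.3162*o + 1.0434
(2) = g^5 - 2*g^4 - 42*g^3 + 8*g^2 + 257*g + 210
(3) = -6*v - 24
(4) = -15*l^2 - 5*l + 6
(5) = 1.836*z^5 + 3.4696*z^4 - 2.1594*z^3 + 0.1828*z^2 + 1.87*z + 0.261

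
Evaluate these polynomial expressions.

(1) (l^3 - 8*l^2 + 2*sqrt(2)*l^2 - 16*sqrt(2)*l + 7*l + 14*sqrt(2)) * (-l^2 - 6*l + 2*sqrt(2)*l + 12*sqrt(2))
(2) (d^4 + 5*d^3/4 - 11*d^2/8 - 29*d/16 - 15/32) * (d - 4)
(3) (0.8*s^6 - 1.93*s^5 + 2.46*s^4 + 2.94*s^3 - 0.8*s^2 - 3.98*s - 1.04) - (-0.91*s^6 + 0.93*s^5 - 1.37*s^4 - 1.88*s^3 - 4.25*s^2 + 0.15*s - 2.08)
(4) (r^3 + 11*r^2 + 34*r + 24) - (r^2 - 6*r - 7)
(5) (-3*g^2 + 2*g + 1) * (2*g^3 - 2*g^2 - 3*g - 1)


(1) = -l^5 + 2*l^4 + 49*l^3 - 58*l^2 - 328*l + 336
(2) = d^5 - 11*d^4/4 - 51*d^3/8 + 59*d^2/16 + 217*d/32 + 15/8
(3) = 1.71*s^6 - 2.86*s^5 + 3.83*s^4 + 4.82*s^3 + 3.45*s^2 - 4.13*s + 1.04
(4) = r^3 + 10*r^2 + 40*r + 31
(5) = -6*g^5 + 10*g^4 + 7*g^3 - 5*g^2 - 5*g - 1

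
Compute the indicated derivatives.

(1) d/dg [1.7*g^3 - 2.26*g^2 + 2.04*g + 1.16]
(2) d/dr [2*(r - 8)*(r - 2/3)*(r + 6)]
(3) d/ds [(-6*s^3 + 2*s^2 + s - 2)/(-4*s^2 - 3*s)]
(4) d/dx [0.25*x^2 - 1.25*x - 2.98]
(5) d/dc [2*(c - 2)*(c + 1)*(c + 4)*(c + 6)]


(1) = 5.1*g^2 - 4.52*g + 2.04
(2) = 6*r^2 - 32*r/3 - 280/3
(3) = 2*(12*s^4 + 18*s^3 - s^2 - 8*s - 3)/(s^2*(16*s^2 + 24*s + 9))
(4) = 0.5*x - 1.25
(5) = 8*c^3 + 54*c^2 + 48*c - 88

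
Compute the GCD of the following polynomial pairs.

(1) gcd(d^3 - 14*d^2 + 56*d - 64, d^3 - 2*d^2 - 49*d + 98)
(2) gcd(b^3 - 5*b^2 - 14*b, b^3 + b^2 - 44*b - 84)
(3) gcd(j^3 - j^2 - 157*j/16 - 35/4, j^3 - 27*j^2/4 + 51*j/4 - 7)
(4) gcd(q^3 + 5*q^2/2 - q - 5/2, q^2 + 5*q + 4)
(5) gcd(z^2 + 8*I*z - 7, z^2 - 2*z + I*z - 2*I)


(1) = d - 2
(2) = gcd(b*(b - 7)*(b + 2), (b - 7)*(b + 2)*(b + 6)) = b^2 - 5*b - 14
(3) = gcd((j - 4)*(j + 5/4)*(j + 7/4), (j - 4)*(j - 7/4)*(j - 1)) = j - 4
(4) = q + 1
(5) = z + I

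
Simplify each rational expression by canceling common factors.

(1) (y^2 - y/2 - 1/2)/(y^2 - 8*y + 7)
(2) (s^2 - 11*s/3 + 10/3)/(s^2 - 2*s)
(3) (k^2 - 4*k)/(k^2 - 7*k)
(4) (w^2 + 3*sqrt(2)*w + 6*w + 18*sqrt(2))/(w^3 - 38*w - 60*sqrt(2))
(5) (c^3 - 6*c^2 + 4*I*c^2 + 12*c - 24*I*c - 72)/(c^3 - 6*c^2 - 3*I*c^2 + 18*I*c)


(1) = (2*y + 1)/(2*y - 14)
(2) = (3*s - 5)/(3*s)
(3) = (k - 4)/(k - 7)
(4) = (w + 6)/(w^2 - 3*sqrt(2)*w - 20)
(5) = (c^2 + 4*I*c + 12)/(c^2 - 3*I*c)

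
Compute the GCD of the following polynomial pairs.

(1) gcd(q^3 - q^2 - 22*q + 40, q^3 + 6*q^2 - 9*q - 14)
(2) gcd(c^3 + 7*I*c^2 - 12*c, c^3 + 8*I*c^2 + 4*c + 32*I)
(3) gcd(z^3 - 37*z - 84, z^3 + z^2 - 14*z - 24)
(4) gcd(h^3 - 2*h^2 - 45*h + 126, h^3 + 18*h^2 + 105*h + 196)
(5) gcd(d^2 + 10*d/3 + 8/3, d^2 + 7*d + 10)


(1) = gcd((q - 4)*(q - 2)*(q + 5), (q - 2)*(q + 1)*(q + 7)) = q - 2
(2) = gcd(c*(c + 3*I)*(c + 4*I), (c - 2*I)*(c + 2*I)*(c + 8*I)) = 1
(3) = z + 3
(4) = h + 7
(5) = gcd((d + 4/3)*(d + 2), (d + 2)*(d + 5)) = d + 2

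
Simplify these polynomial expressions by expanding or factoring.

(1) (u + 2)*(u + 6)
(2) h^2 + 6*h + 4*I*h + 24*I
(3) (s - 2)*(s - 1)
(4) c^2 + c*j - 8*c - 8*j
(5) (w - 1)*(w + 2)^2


(1) = u^2 + 8*u + 12
(2) = (h + 6)*(h + 4*I)
(3) = s^2 - 3*s + 2
(4) = (c - 8)*(c + j)
(5) = w^3 + 3*w^2 - 4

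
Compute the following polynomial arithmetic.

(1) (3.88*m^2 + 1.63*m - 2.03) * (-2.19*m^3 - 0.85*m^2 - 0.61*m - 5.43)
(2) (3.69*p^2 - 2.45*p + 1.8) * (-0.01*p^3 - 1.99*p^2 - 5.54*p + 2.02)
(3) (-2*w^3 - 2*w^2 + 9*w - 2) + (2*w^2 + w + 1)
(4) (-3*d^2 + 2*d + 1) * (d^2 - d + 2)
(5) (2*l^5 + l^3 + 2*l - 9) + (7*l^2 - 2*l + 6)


(1) = -8.4972*m^5 - 6.8677*m^4 + 0.6934*m^3 - 20.3372*m^2 - 7.6126*m + 11.0229
(2) = -0.0369*p^5 - 7.3186*p^4 - 15.5851*p^3 + 17.4448*p^2 - 14.921*p + 3.636
(3) = -2*w^3 + 10*w - 1
(4) = -3*d^4 + 5*d^3 - 7*d^2 + 3*d + 2
(5) = 2*l^5 + l^3 + 7*l^2 - 3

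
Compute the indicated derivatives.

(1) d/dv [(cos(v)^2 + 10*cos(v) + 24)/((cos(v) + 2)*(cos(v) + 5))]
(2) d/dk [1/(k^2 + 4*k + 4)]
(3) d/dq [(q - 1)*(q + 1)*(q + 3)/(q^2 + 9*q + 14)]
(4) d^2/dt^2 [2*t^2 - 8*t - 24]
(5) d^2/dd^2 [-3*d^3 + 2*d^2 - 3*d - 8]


(1) = (3*cos(v)^2 + 28*cos(v) + 68)*sin(v)/((cos(v) + 2)^2*(cos(v) + 5)^2)
(2) = 2*(-k - 2)/(k^2 + 4*k + 4)^2
(3) = (q^4 + 18*q^3 + 70*q^2 + 90*q + 13)/(q^4 + 18*q^3 + 109*q^2 + 252*q + 196)
(4) = 4
(5) = 4 - 18*d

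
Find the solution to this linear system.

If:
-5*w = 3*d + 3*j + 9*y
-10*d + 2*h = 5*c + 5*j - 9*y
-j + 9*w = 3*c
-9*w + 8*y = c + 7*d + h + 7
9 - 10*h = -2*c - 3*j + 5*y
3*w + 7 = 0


Then:
c = -118793/16029
d = 47512/16029
h = -859/5343
j = 6590/5343
w = -7/3
y = -1649/16029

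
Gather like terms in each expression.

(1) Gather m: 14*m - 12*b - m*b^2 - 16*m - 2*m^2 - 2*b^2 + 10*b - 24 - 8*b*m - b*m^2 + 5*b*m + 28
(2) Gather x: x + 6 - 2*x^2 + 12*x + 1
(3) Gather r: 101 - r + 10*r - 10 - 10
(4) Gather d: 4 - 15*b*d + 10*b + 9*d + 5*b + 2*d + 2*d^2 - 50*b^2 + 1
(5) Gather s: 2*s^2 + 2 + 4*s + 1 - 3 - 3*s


(1) = -2*b^2 - 2*b + m^2*(-b - 2) + m*(-b^2 - 3*b - 2) + 4
(2) = -2*x^2 + 13*x + 7
(3) = 9*r + 81
(4) = -50*b^2 + 15*b + 2*d^2 + d*(11 - 15*b) + 5
(5) = 2*s^2 + s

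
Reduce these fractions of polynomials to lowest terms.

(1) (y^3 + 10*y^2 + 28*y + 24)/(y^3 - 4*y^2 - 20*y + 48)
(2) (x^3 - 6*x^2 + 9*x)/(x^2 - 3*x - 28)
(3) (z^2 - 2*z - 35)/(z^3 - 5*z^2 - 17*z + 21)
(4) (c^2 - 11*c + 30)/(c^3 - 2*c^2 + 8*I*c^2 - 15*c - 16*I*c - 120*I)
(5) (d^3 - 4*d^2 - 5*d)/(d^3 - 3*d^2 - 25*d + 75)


(1) = (y^3 + 10*y^2 + 28*y + 24)/(y^3 - 4*y^2 - 20*y + 48)
(2) = (x^3 - 6*x^2 + 9*x)/(x^2 - 3*x - 28)
(3) = (z + 5)/(z^2 + 2*z - 3)
(4) = (c - 6)/(c^2 + c*(3 + 8*I) + 24*I)
(5) = (d^2 + d)/(d^2 + 2*d - 15)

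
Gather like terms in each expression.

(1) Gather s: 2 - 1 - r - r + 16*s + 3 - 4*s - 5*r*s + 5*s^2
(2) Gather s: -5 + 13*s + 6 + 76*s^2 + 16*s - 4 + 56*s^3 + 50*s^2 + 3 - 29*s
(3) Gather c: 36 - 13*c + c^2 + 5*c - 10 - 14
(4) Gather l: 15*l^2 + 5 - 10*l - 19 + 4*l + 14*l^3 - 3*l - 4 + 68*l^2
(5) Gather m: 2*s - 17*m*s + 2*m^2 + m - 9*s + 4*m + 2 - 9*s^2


(1) = -2*r + 5*s^2 + s*(12 - 5*r) + 4
(2) = 56*s^3 + 126*s^2
(3) = c^2 - 8*c + 12
(4) = 14*l^3 + 83*l^2 - 9*l - 18
(5) = 2*m^2 + m*(5 - 17*s) - 9*s^2 - 7*s + 2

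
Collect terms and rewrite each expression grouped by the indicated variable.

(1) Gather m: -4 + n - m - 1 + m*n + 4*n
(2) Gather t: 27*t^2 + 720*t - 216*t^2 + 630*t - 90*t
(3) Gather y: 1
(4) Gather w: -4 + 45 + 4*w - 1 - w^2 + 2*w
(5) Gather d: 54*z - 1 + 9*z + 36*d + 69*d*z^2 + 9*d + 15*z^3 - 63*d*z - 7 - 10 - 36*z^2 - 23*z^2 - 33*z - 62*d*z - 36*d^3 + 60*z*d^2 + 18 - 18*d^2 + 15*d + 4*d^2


(1) = m*(n - 1) + 5*n - 5
(2) = -189*t^2 + 1260*t
(3) = 1
(4) = -w^2 + 6*w + 40
(5) = -36*d^3 + d^2*(60*z - 14) + d*(69*z^2 - 125*z + 60) + 15*z^3 - 59*z^2 + 30*z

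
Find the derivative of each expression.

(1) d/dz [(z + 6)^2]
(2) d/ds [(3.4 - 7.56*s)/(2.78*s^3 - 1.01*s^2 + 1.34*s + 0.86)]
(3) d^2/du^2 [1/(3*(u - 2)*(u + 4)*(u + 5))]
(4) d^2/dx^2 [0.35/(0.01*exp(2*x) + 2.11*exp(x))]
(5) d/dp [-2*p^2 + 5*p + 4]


(1) = 2*z + 12
(2) = (42.0336*s^3 - 35.9916*s^2 + 6.868*s - 11.0576)/(7.7284*s^6 - 5.6156*s^5 + 8.4705*s^4 + 2.0748*s^3 + 0.0584*s^2 + 2.3048*s + 0.7396)
(3) = 2*(6*u^4 + 56*u^3 + 153*u^2 + 162*u + 284)/(3*(u^9 + 21*u^8 + 153*u^7 + 307*u^6 - 1374*u^5 - 6276*u^4 + 1448*u^3 + 33120*u^2 + 9600*u - 64000))
(4) = (0.00014*exp(2*x) + 0.022155*exp(x) + 1.558235)*exp(-x)/(1.0e-6*exp(3*x) + 0.000633*exp(2*x) + 0.133563*exp(x) + 9.393931)
(5) = 5 - 4*p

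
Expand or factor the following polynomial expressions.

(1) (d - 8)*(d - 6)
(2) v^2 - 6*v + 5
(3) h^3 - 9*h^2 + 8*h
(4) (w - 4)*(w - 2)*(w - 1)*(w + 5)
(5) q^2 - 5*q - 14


(1) = d^2 - 14*d + 48
(2) = (v - 5)*(v - 1)
(3) = h*(h - 8)*(h - 1)
(4) = w^4 - 2*w^3 - 21*w^2 + 62*w - 40
(5) = (q - 7)*(q + 2)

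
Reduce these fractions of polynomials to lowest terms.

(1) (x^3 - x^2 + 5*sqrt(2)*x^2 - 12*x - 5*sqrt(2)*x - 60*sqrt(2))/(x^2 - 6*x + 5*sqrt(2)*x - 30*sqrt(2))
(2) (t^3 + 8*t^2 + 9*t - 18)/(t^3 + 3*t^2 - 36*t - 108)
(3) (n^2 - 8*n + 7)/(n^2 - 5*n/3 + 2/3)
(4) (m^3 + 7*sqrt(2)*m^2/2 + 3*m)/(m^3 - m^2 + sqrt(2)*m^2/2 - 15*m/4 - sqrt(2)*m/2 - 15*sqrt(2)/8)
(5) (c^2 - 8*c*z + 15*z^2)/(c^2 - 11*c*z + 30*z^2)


(1) = (x^2 - x - 12)/(x - 6)
(2) = (t - 1)/(t - 6)
(3) = (3*n - 21)/(3*n - 2)
(4) = (16*m^2 + 48*sqrt(2)*m)/(16*m^2 - 16*m - 60)
(5) = (-c + 3*z)/(-c + 6*z)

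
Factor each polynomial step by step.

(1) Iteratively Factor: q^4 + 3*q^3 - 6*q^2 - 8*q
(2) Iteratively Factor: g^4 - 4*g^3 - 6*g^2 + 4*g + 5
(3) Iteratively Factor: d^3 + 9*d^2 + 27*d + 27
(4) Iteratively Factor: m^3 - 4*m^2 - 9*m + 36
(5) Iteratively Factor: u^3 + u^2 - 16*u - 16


(1) = (q)*(q^3 + 3*q^2 - 6*q - 8) = q*(q + 4)*(q^2 - q - 2) = q*(q - 2)*(q + 4)*(q + 1)
(2) = (g - 5)*(g^3 + g^2 - g - 1) = (g - 5)*(g + 1)*(g^2 - 1) = (g - 5)*(g + 1)^2*(g - 1)
(3) = (d + 3)*(d^2 + 6*d + 9) = (d + 3)^2*(d + 3)
(4) = (m - 3)*(m^2 - m - 12) = (m - 3)*(m + 3)*(m - 4)
(5) = (u + 1)*(u^2 - 16) = (u - 4)*(u + 1)*(u + 4)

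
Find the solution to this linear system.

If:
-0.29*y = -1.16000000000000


Then:
y = 4.00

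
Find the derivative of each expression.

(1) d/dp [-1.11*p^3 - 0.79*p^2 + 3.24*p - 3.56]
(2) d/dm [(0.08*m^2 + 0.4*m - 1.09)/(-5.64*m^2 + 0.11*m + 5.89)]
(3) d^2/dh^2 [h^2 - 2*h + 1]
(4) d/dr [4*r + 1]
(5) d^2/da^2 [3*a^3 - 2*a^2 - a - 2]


(1) = -3.33*p^2 - 1.58*p + 3.24
(2) = (2.2648*m^2 - 11.3528*m + 2.4759)/(31.8096*m^4 - 1.2408*m^3 - 66.4271*m^2 + 1.2958*m + 34.6921)
(3) = 2
(4) = 4
(5) = 18*a - 4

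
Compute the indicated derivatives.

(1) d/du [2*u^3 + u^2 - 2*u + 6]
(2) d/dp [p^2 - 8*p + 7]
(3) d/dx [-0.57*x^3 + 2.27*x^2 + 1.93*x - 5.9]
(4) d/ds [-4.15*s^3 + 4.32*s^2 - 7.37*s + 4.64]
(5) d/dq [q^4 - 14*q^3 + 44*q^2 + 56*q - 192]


(1) = 6*u^2 + 2*u - 2
(2) = 2*p - 8
(3) = -1.71*x^2 + 4.54*x + 1.93
(4) = -12.45*s^2 + 8.64*s - 7.37
(5) = 4*q^3 - 42*q^2 + 88*q + 56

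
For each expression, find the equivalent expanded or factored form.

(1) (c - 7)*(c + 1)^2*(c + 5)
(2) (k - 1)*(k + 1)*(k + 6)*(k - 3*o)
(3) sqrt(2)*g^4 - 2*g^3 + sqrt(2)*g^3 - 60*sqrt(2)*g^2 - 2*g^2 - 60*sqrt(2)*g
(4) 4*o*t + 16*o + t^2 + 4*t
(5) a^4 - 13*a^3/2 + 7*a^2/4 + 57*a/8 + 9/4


(1) = c^4 - 38*c^2 - 72*c - 35
(2) = k^4 - 3*k^3*o + 6*k^3 - 18*k^2*o - k^2 + 3*k*o - 6*k + 18*o
(3) = g*(g - 6*sqrt(2))*(g + 5*sqrt(2))*(sqrt(2)*g + sqrt(2))
(4) = (4*o + t)*(t + 4)
(5) = (a - 6)*(a - 3/2)*(a + 1/2)^2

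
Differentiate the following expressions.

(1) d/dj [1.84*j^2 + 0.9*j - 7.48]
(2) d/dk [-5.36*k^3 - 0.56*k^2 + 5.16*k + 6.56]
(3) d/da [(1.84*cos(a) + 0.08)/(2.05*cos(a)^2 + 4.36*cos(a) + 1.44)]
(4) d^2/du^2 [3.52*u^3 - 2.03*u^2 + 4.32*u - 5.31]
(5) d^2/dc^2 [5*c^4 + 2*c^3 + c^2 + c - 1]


(1) = 3.68*j + 0.9
(2) = -16.08*k^2 - 1.12*k + 5.16
(3) = (3.772*cos(a)^2 + 0.328*cos(a) - 2.3008)*sin(a)/(4.2025*cos(a)^4 + 17.876*cos(a)^3 + 24.9136*cos(a)^2 + 12.5568*cos(a) + 2.0736)
(4) = 21.12*u - 4.06
(5) = 60*c^2 + 12*c + 2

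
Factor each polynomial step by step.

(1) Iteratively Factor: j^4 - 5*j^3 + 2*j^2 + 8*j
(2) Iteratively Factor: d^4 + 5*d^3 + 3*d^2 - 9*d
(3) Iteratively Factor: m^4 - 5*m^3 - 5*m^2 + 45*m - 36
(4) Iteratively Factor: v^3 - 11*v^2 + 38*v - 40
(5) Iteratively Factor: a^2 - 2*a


(1) = (j - 2)*(j^3 - 3*j^2 - 4*j) = (j - 2)*(j + 1)*(j^2 - 4*j) = (j - 4)*(j - 2)*(j + 1)*(j)
(2) = (d)*(d^3 + 5*d^2 + 3*d - 9) = d*(d + 3)*(d^2 + 2*d - 3) = d*(d + 3)^2*(d - 1)
(3) = (m - 1)*(m^3 - 4*m^2 - 9*m + 36) = (m - 1)*(m + 3)*(m^2 - 7*m + 12) = (m - 4)*(m - 1)*(m + 3)*(m - 3)
(4) = (v - 2)*(v^2 - 9*v + 20) = (v - 4)*(v - 2)*(v - 5)
(5) = (a)*(a - 2)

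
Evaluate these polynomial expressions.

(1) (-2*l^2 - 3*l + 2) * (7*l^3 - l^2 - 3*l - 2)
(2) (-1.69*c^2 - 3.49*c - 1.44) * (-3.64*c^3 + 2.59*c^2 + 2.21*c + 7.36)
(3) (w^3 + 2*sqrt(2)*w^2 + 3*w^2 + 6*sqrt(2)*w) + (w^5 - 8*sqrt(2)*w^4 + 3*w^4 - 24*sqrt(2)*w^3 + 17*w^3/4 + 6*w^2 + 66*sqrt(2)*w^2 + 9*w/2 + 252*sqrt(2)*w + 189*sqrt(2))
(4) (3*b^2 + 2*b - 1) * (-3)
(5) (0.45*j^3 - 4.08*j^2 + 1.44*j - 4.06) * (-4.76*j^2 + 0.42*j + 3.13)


(1) = -14*l^5 - 19*l^4 + 23*l^3 + 11*l^2 - 4
(2) = 6.1516*c^5 + 8.3265*c^4 - 7.5324*c^3 - 23.8809*c^2 - 28.8688*c - 10.5984
(3) = w^5 - 8*sqrt(2)*w^4 + 3*w^4 - 24*sqrt(2)*w^3 + 21*w^3/4 + 9*w^2 + 68*sqrt(2)*w^2 + 9*w/2 + 258*sqrt(2)*w + 189*sqrt(2)
(4) = -9*b^2 - 6*b + 3
(5) = -2.142*j^5 + 19.6098*j^4 - 7.1595*j^3 + 7.16*j^2 + 2.802*j - 12.7078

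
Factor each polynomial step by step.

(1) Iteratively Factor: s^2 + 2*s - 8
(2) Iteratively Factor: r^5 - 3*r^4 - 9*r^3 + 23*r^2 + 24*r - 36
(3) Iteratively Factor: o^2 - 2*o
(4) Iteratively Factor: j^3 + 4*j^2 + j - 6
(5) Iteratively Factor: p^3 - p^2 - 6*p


(1) = (s - 2)*(s + 4)
(2) = (r - 3)*(r^4 - 9*r^2 - 4*r + 12) = (r - 3)^2*(r^3 + 3*r^2 - 4) = (r - 3)^2*(r - 1)*(r^2 + 4*r + 4) = (r - 3)^2*(r - 1)*(r + 2)*(r + 2)
(3) = (o)*(o - 2)
(4) = (j - 1)*(j^2 + 5*j + 6) = (j - 1)*(j + 2)*(j + 3)
(5) = (p - 3)*(p^2 + 2*p) = (p - 3)*(p + 2)*(p)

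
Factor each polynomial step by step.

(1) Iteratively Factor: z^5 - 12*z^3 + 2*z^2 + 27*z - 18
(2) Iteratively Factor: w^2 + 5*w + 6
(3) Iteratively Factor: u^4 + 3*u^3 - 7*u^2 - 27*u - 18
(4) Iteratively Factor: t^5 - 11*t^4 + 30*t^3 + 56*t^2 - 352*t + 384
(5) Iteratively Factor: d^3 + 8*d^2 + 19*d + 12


(1) = (z - 3)*(z^4 + 3*z^3 - 3*z^2 - 7*z + 6) = (z - 3)*(z - 1)*(z^3 + 4*z^2 + z - 6) = (z - 3)*(z - 1)*(z + 3)*(z^2 + z - 2) = (z - 3)*(z - 1)*(z + 2)*(z + 3)*(z - 1)
(2) = (w + 2)*(w + 3)
(3) = (u + 2)*(u^3 + u^2 - 9*u - 9) = (u + 1)*(u + 2)*(u^2 - 9) = (u + 1)*(u + 2)*(u + 3)*(u - 3)
(4) = (t - 2)*(t^4 - 9*t^3 + 12*t^2 + 80*t - 192) = (t - 4)*(t - 2)*(t^3 - 5*t^2 - 8*t + 48) = (t - 4)*(t - 2)*(t + 3)*(t^2 - 8*t + 16) = (t - 4)^2*(t - 2)*(t + 3)*(t - 4)
(5) = (d + 1)*(d^2 + 7*d + 12) = (d + 1)*(d + 3)*(d + 4)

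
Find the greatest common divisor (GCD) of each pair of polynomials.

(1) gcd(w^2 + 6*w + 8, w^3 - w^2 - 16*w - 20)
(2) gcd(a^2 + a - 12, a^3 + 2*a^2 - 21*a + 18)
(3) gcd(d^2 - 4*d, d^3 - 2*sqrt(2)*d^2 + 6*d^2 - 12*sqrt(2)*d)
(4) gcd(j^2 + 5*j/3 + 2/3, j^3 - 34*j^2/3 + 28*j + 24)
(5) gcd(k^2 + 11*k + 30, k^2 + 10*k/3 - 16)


(1) = gcd((w + 2)*(w + 4), (w - 5)*(w + 2)^2) = w + 2
(2) = gcd((a - 3)*(a + 4), (a - 3)*(a - 1)*(a + 6)) = a - 3
(3) = gcd(d*(d - 4), d*(d + 6)*(d - 2*sqrt(2))) = d
(4) = gcd((j + 2/3)*(j + 1), (j - 6)^2*(j + 2/3)) = j + 2/3
(5) = k + 6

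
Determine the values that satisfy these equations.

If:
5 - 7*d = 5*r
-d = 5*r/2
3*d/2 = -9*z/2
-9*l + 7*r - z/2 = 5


Then:
d = 1
l = -229/270
r = -2/5
z = -1/3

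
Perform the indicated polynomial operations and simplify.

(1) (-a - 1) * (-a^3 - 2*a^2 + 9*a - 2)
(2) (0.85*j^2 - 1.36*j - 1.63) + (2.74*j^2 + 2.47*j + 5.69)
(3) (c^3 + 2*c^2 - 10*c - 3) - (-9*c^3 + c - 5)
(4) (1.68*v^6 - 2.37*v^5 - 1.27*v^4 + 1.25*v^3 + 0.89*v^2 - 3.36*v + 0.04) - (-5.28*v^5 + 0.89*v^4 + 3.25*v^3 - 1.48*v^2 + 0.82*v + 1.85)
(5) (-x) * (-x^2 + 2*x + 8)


(1) = a^4 + 3*a^3 - 7*a^2 - 7*a + 2
(2) = 3.59*j^2 + 1.11*j + 4.06
(3) = 10*c^3 + 2*c^2 - 11*c + 2
(4) = 1.68*v^6 + 2.91*v^5 - 2.16*v^4 - 2.0*v^3 + 2.37*v^2 - 4.18*v - 1.81
(5) = x^3 - 2*x^2 - 8*x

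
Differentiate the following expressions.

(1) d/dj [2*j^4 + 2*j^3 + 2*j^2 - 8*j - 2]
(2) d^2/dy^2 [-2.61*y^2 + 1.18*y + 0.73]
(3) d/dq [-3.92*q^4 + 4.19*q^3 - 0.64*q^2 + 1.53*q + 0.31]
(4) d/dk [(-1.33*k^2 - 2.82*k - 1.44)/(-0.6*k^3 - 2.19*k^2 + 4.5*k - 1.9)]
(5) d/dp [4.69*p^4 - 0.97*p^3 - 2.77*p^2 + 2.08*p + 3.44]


(1) = 8*j^3 + 6*j^2 + 4*j - 8
(2) = -5.22000000000000
(3) = -15.68*q^3 + 12.57*q^2 - 1.28*q + 1.53
(4) = (-0.798*k^4 - 3.384*k^3 - 14.7528*k^2 - 1.2532*k + 11.838)/(0.36*k^6 + 2.628*k^5 - 0.6039*k^4 - 17.43*k^3 + 28.572*k^2 - 17.1*k + 3.61)
(5) = 18.76*p^3 - 2.91*p^2 - 5.54*p + 2.08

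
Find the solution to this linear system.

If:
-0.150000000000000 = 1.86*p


Then:
p = -0.08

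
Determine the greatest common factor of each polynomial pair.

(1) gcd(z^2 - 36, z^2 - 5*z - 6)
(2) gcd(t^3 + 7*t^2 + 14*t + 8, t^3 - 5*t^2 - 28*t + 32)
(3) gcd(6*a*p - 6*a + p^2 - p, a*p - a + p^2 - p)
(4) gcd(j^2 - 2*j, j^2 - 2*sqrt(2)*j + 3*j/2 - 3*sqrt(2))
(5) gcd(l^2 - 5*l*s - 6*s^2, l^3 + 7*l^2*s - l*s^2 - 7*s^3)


(1) = z - 6
(2) = gcd((t + 1)*(t + 2)*(t + 4), (t - 8)*(t - 1)*(t + 4)) = t + 4
(3) = p - 1
(4) = 1
(5) = l + s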